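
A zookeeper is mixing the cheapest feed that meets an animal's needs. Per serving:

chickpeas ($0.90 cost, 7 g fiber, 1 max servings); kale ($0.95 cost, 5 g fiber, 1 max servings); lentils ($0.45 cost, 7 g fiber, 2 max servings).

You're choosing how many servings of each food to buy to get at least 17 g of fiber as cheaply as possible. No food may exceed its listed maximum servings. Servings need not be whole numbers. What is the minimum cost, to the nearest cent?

Cost per g of fiber: lentils $0.0643, chickpeas $0.1286, kale $0.1900.
Take 2 servings of lentils: +14.0 g fiber for $0.90 (total $0.90, still need 3.0 g).
Take 0.4286 servings of chickpeas: +3.0 g fiber for $0.39 (total $1.29, still need 0.0 g).
Greedy by cheapest-per-g is optimal for a single linear constraint, so the minimum cost is $1.29.

$1.29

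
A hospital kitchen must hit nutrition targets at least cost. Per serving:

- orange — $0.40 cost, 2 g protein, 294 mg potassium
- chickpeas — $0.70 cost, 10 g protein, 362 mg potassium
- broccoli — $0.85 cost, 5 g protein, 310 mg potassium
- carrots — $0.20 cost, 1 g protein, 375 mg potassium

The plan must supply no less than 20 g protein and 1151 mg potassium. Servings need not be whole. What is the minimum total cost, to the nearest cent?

Two binding constraints pin down two serving amounts, so the optimal mix uses at most two foods. The candidates are each food alone (scaled to the tighter of protein/potassium) and each pair with both constraints tight.
orange only: max(20/2, 1151/294) = 10 servings → $4.00.
chickpeas only: max(20/10, 1151/362) = 3.18 servings → $2.23.
broccoli only: max(20/5, 1151/310) = 4 servings → $3.40.
carrots only: max(20/1, 1151/375) = 20 servings → $4.00.
orange + chickpeas with both tight: 1.927 servings and 1.615 servings → $1.90.
orange + broccoli: the both-tight solution has a negative serving — not a feasible corner.
orange + carrots: intersection lies outside the first quadrant.
chickpeas + broccoli with both tight: 0.345 servings and 3.31 servings → $3.06.
chickpeas + carrots with both tight: 1.874 servings and 1.26 servings → $1.56.
broccoli + carrots: intersection lies outside the first quadrant.
Cheapest feasible corner: $1.56.

$1.56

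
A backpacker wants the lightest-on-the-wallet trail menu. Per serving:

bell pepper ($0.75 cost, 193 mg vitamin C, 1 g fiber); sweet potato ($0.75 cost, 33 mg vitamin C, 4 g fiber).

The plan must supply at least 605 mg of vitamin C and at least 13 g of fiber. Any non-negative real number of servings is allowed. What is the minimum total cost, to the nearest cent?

$3.95

The cheapest plan sits at a corner of the feasible region — with two constraints it uses at most two foods.
bell pepper only: max(605/193, 13/1) = 13 servings → $9.75.
sweet potato only: max(605/33, 13/4) = 18.33 servings → $13.75.
bell pepper + sweet potato with both tight: 2.694 servings and 2.576 servings → $3.95.
So the least-cost plan costs $3.95.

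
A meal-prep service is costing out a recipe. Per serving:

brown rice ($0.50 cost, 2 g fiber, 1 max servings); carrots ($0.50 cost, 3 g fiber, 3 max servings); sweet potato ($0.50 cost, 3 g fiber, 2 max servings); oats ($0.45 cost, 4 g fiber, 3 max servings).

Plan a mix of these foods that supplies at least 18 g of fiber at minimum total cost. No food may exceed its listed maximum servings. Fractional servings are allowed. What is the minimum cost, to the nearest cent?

$2.35

Cost per g of fiber: oats $0.1125, carrots $0.1667, sweet potato $0.1667, brown rice $0.2500.
Take 3 servings of oats: +12.0 g fiber for $1.35 (total $1.35, still need 6.0 g).
Take 2 servings of carrots: +6.0 g fiber for $1.00 (total $2.35, still need 0.0 g).
Greedy by cheapest-per-g is optimal for a single linear constraint, so the minimum cost is $2.35.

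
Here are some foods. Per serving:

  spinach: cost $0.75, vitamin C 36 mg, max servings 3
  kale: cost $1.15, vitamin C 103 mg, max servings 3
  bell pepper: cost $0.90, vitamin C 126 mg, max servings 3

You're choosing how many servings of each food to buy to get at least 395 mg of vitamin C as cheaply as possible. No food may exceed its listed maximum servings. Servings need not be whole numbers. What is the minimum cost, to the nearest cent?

$2.89

Cost per mg of vitamin C: bell pepper $0.0071, kale $0.0112, spinach $0.0208.
Take 3 servings of bell pepper: +378.0 mg vitamin C for $2.70 (total $2.70, still need 17.0 mg).
Take 0.165 servings of kale: +17.0 mg vitamin C for $0.19 (total $2.89, still need 0.0 mg).
Filling from the cheapest source first is optimal under one linear minimum: $2.89.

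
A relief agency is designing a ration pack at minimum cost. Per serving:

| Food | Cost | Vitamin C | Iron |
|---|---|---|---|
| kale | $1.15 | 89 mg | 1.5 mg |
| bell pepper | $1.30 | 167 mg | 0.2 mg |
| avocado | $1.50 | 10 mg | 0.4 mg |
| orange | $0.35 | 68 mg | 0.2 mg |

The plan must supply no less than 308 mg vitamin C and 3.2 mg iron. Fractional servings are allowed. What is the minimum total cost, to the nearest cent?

$2.87

Check every corner: each single food scaled to meet both minima, and each pair solved so both constraints bind.
kale only: max(308/89, 3.2/1.5) = 3.461 servings → $3.98.
bell pepper only: max(308/167, 3.2/0.2) = 16 servings → $20.80.
avocado only: max(308/10, 3.2/0.4) = 30.8 servings → $46.20.
orange only: max(308/68, 3.2/0.2) = 16 servings → $5.60.
kale + bell pepper with both tight: 2.032 servings and 0.7615 servings → $3.33.
kale + avocado: intersection lies outside the first quadrant.
kale + orange with both tight: 1.853 servings and 2.105 servings → $2.87.
bell pepper + avocado with both tight: 1.407 servings and 7.296 servings → $12.77.
bell pepper + orange: the both-tight solution has a negative serving — not a feasible corner.
avocado + orange with both tight: 6.19 servings and 3.619 servings → $10.55.
So the least-cost plan costs $2.87.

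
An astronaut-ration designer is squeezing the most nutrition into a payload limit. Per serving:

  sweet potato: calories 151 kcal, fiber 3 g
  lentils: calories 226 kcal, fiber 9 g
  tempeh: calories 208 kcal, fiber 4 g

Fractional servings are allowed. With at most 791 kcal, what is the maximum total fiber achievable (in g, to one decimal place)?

Fiber per kcal: lentils 0.03982, sweet potato 0.01987, tempeh 0.01923.
With no serving limits, spend the whole calories allowance on lentils: 791 kcal / 226 kcal × 9 g = 31.5 g.

31.5 g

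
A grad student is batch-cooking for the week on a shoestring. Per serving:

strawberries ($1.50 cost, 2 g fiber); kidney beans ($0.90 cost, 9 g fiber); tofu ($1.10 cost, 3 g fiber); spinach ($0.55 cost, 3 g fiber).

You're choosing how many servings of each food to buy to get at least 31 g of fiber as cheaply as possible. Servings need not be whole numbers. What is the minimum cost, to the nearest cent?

Cost per g of fiber: kidney beans $0.1000, spinach $0.1833, tofu $0.3667, strawberries $0.7500.
With no serving limits, use only kidney beans: 31 g / 9 g = 3.444 servings × $0.90 = $3.10.

$3.10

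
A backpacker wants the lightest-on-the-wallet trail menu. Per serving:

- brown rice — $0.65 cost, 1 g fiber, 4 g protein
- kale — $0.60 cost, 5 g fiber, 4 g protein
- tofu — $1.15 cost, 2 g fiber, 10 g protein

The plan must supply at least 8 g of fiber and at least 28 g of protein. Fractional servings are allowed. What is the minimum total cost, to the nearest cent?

This is a tiny linear program; its minimum lies at a vertex of the feasible set. List the vertices and price them.
brown rice only: max(8/1, 28/4) = 8 servings → $5.20.
kale only: max(8/5, 28/4) = 7 servings → $4.20.
tofu only: max(8/2, 28/10) = 4 servings → $4.60.
brown rice + kale with both tight: 6.75 servings and 0.25 servings → $4.54.
brown rice + tofu with both targets exact would need a negative amount; discard.
kale + tofu with both tight: 0.5714 servings and 2.571 servings → $3.30.
Cheapest feasible corner: $3.30.

$3.30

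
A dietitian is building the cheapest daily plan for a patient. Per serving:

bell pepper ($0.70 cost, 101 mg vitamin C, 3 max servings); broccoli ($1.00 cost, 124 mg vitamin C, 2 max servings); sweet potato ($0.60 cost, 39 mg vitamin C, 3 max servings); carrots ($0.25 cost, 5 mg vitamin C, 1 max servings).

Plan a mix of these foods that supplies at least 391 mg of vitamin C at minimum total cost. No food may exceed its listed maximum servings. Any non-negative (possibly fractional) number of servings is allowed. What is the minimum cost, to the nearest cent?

Cost per mg of vitamin C: bell pepper $0.0069, broccoli $0.0081, sweet potato $0.0154, carrots $0.0500.
Take 3 servings of bell pepper: +303.0 mg vitamin C for $2.10 (total $2.10, still need 88.0 mg).
Take 0.7097 servings of broccoli: +88.0 mg vitamin C for $0.71 (total $2.81, still need 0.0 mg).
Greedy by cheapest-per-mg is optimal for a single linear constraint, so the minimum cost is $2.81.

$2.81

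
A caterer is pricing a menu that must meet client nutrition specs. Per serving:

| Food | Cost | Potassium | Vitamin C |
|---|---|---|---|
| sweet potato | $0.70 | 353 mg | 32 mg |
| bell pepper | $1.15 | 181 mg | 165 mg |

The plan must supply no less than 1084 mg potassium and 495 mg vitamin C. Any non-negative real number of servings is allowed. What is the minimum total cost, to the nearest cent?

For a min-cost LP with two ≥-constraints, a basic feasible solution has at most two positive variables.
sweet potato only: max(1084/353, 495/32) = 15.47 servings → $10.83.
bell pepper only: max(1084/181, 495/165) = 5.989 servings → $6.89.
sweet potato + bell pepper with both tight: 1.702 servings and 2.67 servings → $4.26.
Cheapest feasible corner: $4.26.

$4.26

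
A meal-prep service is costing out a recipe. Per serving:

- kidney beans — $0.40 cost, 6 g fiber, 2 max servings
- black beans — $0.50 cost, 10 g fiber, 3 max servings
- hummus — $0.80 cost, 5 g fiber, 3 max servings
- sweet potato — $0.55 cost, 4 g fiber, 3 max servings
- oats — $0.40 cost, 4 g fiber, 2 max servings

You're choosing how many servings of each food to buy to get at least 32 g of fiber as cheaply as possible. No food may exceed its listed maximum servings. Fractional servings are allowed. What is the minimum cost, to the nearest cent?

Cost per g of fiber: black beans $0.0500, kidney beans $0.0667, oats $0.1000, sweet potato $0.1375, hummus $0.1600.
Take 3 servings of black beans: +30.0 g fiber for $1.50 (total $1.50, still need 2.0 g).
Take 0.3333 servings of kidney beans: +2.0 g fiber for $0.13 (total $1.63, still need 0.0 g).
Filling from the cheapest source first is optimal under one linear minimum: $1.63.

$1.63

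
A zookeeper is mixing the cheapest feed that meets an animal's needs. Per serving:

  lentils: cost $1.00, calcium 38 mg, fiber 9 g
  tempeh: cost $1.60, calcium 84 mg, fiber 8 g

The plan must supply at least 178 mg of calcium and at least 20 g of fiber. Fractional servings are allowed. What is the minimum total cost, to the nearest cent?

$3.55

Two binding constraints pin down two serving amounts, so the optimal mix uses at most two foods. The candidates are each food alone (scaled to the tighter of calcium/fiber) and each pair with both constraints tight.
lentils only: max(178/38, 20/9) = 4.684 servings → $4.68.
tempeh only: max(178/84, 20/8) = 2.5 servings → $4.00.
lentils + tempeh with both tight: 0.5664 servings and 1.863 servings → $3.55.
The minimum over all feasible corners is $3.55.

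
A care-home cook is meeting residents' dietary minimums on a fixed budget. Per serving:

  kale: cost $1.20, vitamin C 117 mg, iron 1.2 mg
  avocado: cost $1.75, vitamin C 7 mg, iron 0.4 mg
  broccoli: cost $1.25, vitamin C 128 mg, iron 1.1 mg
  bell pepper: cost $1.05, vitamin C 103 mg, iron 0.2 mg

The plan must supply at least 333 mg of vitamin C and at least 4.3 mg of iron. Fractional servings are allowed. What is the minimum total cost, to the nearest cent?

kale only: max(333/117, 4.3/1.2) = 3.583 servings → $4.30.
avocado only: max(333/7, 4.3/0.4) = 47.57 servings → $83.25.
broccoli only: max(333/128, 4.3/1.1) = 3.909 servings → $4.89.
bell pepper only: max(333/103, 4.3/0.2) = 21.5 servings → $22.57.
kale + avocado with both tight: 2.685 servings and 2.695 servings → $7.94.
kale + broccoli: the both-tight solution has a negative serving — not a feasible corner.
kale + bell pepper: the both-tight solution has a negative serving — not a feasible corner.
avocado + broccoli with both tight: 4.232 servings and 2.37 servings → $10.37.
avocado + bell pepper with both tight: 9.455 servings and 2.59 servings → $19.27.
broccoli + bell pepper: the both-tight solution has a negative serving — not a feasible corner.
So the least-cost plan costs $4.30.

$4.30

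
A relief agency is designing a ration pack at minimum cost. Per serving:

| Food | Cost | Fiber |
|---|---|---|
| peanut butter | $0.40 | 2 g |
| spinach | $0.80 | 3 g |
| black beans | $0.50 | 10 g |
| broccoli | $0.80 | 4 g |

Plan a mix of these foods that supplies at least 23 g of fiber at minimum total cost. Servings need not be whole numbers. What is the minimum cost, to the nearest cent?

$1.15

Cost per g of fiber: black beans $0.0500, peanut butter $0.2000, broccoli $0.2000, spinach $0.2667.
With no serving limits, use only black beans: 23 g / 10 g = 2.3 servings × $0.50 = $1.15.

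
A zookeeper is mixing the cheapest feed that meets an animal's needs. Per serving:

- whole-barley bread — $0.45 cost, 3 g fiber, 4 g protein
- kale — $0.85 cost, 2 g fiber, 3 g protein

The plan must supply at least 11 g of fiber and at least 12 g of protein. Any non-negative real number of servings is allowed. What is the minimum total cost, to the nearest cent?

$1.65

An LP optimum is at a vertex; with two nutrient constraints at most two foods are used. Check each candidate.
whole-barley bread only: max(11/3, 12/4) = 3.667 servings → $1.65.
kale only: max(11/2, 12/3) = 5.5 servings → $4.67.
whole-barley bread + kale with both targets exact would need a negative amount; discard.
The minimum over all feasible corners is $1.65.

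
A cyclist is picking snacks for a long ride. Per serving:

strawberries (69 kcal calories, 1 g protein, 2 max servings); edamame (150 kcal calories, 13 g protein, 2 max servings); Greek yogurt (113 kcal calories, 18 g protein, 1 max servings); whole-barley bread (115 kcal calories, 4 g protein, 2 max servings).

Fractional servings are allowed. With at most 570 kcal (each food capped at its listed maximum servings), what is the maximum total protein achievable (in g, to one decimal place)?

49.5 g

Protein per kcal: Greek yogurt 0.1593, edamame 0.08667, whole-barley bread 0.03478, strawberries 0.01449.
Take 1 serving of Greek yogurt: uses 113 kcal, +18.0 g protein (running total 18.0 g).
Take 2 servings of edamame: uses 300 kcal, +26.0 g protein (running total 44.0 g).
Take 1.365 servings of whole-barley bread: uses 157 kcal, +5.5 g protein (running total 49.5 g).
Greedy by best ratio exhausts the calories allowance optimally: 49.5 g.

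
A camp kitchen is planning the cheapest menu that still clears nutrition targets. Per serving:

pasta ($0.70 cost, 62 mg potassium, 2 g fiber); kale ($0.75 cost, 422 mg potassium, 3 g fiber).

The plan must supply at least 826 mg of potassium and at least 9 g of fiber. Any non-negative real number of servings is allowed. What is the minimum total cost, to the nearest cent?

For a min-cost LP with two ≥-constraints, a basic feasible solution has at most two positive variables.
pasta only: max(826/62, 9/2) = 13.32 servings → $9.33.
kale only: max(826/422, 9/3) = 3 servings → $2.25.
pasta + kale with both tight: 2.006 servings and 1.663 servings → $2.65.
Cheapest feasible corner: $2.25.

$2.25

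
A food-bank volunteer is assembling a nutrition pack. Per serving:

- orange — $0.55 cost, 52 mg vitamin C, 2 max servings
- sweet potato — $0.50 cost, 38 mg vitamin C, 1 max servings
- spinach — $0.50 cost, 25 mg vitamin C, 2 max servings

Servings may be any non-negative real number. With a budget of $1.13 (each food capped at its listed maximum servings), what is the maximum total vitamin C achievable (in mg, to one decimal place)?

Vitamin C per dollar: orange 94.55, sweet potato 76, spinach 50.
Take 2 servings of orange: spends $1.10, +104.0 mg vitamin C (running total 104.0 mg).
Take 0.06 servings of sweet potato: spends $0.03, +2.3 mg vitamin C (running total 106.3 mg).
Greedy by best ratio exhausts the cost allowance optimally: 106.3 mg.

106.3 mg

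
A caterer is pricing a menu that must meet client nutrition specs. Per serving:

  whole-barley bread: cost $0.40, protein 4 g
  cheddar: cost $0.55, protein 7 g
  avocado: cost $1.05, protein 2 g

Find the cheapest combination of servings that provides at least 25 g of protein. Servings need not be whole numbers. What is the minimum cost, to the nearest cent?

Cost per g of protein: cheddar $0.0786, whole-barley bread $0.1000, avocado $0.5250.
With no serving limits, use only cheddar: 25 g / 7 g = 3.571 servings × $0.55 = $1.96.

$1.96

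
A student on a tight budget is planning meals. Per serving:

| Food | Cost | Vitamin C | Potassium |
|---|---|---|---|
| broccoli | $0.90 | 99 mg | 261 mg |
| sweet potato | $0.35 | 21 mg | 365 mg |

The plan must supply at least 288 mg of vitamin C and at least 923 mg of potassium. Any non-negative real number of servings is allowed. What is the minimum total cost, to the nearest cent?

This is a tiny linear program; its minimum lies at a vertex of the feasible set. List the vertices and price them.
broccoli only: max(288/99, 923/261) = 3.536 servings → $3.18.
sweet potato only: max(288/21, 923/365) = 13.71 servings → $4.80.
broccoli + sweet potato with both tight: 2.797 servings and 0.5288 servings → $2.70.
Cheapest feasible corner: $2.70.

$2.70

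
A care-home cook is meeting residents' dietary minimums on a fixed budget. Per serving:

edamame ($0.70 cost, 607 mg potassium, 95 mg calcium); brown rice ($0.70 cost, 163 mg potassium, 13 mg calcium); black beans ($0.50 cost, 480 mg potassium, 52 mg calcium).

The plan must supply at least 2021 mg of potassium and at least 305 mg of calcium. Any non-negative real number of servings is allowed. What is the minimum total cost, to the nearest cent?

Check every corner: each single food scaled to meet both minima, and each pair solved so both constraints bind.
edamame only: max(2021/607, 305/95) = 3.329 servings → $2.33.
brown rice only: max(2021/163, 305/13) = 23.46 servings → $16.42.
black beans only: max(2021/480, 305/52) = 5.865 servings → $2.93.
edamame + brown rice with both tight: 3.087 servings and 0.9033 servings → $2.79.
edamame + black beans with both tight: 2.943 servings and 0.4887 servings → $2.30.
brown rice + black beans: intersection lies outside the first quadrant.
So the least-cost plan costs $2.30.

$2.30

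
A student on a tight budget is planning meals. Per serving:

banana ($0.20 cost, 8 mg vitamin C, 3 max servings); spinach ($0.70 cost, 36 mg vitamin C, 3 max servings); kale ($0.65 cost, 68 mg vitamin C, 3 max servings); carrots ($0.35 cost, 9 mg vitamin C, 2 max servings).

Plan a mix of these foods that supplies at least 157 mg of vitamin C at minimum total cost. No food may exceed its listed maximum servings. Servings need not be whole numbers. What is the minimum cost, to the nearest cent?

Cost per mg of vitamin C: kale $0.0096, spinach $0.0194, banana $0.0250, carrots $0.0389.
Take 2.309 servings of kale: +157.0 mg vitamin C for $1.50 (total $1.50, still need 0.0 mg).
Filling from the cheapest source first is optimal under one linear minimum: $1.50.

$1.50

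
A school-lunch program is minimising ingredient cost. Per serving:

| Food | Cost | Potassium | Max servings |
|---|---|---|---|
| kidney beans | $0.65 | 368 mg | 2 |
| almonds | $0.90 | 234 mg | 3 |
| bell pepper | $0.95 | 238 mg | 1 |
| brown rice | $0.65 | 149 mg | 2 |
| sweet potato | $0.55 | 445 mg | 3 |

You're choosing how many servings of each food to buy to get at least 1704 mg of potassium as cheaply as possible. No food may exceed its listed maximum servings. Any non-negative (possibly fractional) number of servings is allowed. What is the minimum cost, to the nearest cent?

Cost per mg of potassium: sweet potato $0.0012, kidney beans $0.0018, almonds $0.0038, bell pepper $0.0040, brown rice $0.0044.
Take 3 servings of sweet potato: +1335.0 mg potassium for $1.65 (total $1.65, still need 369.0 mg).
Take 1.003 servings of kidney beans: +369.0 mg potassium for $0.65 (total $2.30, still need 0.0 mg).
Filling from the cheapest source first is optimal under one linear minimum: $2.30.

$2.30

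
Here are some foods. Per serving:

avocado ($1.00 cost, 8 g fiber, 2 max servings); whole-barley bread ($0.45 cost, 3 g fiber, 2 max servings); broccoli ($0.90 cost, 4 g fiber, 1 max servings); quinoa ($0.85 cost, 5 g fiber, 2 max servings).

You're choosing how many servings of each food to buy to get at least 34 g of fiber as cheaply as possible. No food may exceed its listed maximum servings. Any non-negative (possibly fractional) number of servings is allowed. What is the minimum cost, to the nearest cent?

$5.05

Cost per g of fiber: avocado $0.1250, whole-barley bread $0.1500, quinoa $0.1700, broccoli $0.2250.
Take 2 servings of avocado: +16.0 g fiber for $2.00 (total $2.00, still need 18.0 g).
Take 2 servings of whole-barley bread: +6.0 g fiber for $0.90 (total $2.90, still need 12.0 g).
Take 2 servings of quinoa: +10.0 g fiber for $1.70 (total $4.60, still need 2.0 g).
Take 0.5 servings of broccoli: +2.0 g fiber for $0.45 (total $5.05, still need 0.0 g).
Greedy by cheapest-per-g is optimal for a single linear constraint, so the minimum cost is $5.05.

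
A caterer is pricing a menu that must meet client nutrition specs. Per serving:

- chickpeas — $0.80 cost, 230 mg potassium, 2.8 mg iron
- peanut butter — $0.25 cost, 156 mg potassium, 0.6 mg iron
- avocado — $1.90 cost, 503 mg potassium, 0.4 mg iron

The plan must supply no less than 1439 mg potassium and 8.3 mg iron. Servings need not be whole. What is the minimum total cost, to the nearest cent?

At the optimum either one food covers both requirements or two foods hit both targets exactly; no other combination can be cheaper.
chickpeas only: max(1439/230, 8.3/2.8) = 6.257 servings → $5.01.
peanut butter only: max(1439/156, 8.3/0.6) = 13.83 servings → $3.46.
avocado only: max(1439/503, 8.3/0.4) = 20.75 servings → $39.42.
chickpeas + peanut butter with both tight: 1.444 servings and 7.096 servings → $2.93.
chickpeas + avocado with both tight: 2.734 servings and 1.611 servings → $5.25.
peanut butter + avocado: the both-tight solution has a negative serving — not a feasible corner.
So the least-cost plan costs $2.93.

$2.93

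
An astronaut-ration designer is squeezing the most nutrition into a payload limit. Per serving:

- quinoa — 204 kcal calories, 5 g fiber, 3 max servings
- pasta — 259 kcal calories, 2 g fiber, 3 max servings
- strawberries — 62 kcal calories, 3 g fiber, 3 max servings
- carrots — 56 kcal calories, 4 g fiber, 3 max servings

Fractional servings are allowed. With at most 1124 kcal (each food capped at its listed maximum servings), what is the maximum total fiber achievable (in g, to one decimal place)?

Fiber per kcal: carrots 0.07143, strawberries 0.04839, quinoa 0.02451, pasta 0.007722.
Take 3 servings of carrots: uses 168 kcal, +12.0 g fiber (running total 12.0 g).
Take 3 servings of strawberries: uses 186 kcal, +9.0 g fiber (running total 21.0 g).
Take 3 servings of quinoa: uses 612 kcal, +15.0 g fiber (running total 36.0 g).
Take 0.61 servings of pasta: uses 158 kcal, +1.2 g fiber (running total 37.2 g).
Greedy by best ratio exhausts the calories allowance optimally: 37.2 g.

37.2 g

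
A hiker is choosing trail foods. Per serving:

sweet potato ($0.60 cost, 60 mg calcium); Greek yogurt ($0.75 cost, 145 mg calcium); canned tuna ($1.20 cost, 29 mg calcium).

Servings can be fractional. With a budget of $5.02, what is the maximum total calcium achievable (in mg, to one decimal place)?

Calcium per dollar: Greek yogurt 193.3, sweet potato 100, canned tuna 24.17.
With no serving limits, spend the whole cost allowance on Greek yogurt: $5.02 / $0.75 × 145 mg = 970.5 mg.

970.5 mg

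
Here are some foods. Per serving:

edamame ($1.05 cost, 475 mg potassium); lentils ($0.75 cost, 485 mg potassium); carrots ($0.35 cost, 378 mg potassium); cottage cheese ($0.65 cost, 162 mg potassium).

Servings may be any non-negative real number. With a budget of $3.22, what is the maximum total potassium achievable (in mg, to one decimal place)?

Potassium per dollar: carrots 1080, lentils 646.7, edamame 452.4, cottage cheese 249.2.
With no serving limits, spend the whole cost allowance on carrots: $3.22 / $0.35 × 378 mg = 3477.6 mg.

3477.6 mg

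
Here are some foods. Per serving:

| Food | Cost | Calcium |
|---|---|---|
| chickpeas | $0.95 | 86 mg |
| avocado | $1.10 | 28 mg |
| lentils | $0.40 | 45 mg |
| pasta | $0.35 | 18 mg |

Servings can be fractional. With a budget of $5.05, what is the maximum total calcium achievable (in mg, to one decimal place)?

568.1 mg

Calcium per dollar: lentils 112.5, chickpeas 90.53, pasta 51.43, avocado 25.45.
With no serving limits, spend the whole cost allowance on lentils: $5.05 / $0.40 × 45 mg = 568.1 mg.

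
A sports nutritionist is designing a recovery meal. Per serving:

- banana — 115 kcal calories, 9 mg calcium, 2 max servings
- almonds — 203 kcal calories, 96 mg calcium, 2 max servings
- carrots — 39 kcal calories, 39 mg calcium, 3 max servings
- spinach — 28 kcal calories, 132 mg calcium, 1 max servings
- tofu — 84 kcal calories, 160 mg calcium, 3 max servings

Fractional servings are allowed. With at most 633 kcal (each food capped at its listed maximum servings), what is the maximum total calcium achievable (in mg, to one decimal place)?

Calcium per kcal: spinach 4.714, tofu 1.905, carrots 1, almonds 0.4729, banana 0.07826.
Take 1 serving of spinach: uses 28 kcal, +132.0 mg calcium (running total 132.0 mg).
Take 3 servings of tofu: uses 252 kcal, +480.0 mg calcium (running total 612.0 mg).
Take 3 servings of carrots: uses 117 kcal, +117.0 mg calcium (running total 729.0 mg).
Take 1.163 servings of almonds: uses 236 kcal, +111.6 mg calcium (running total 840.6 mg).
Filling greedily by calcium-per-kcal is optimal for one linear limit, giving 840.6 mg.

840.6 mg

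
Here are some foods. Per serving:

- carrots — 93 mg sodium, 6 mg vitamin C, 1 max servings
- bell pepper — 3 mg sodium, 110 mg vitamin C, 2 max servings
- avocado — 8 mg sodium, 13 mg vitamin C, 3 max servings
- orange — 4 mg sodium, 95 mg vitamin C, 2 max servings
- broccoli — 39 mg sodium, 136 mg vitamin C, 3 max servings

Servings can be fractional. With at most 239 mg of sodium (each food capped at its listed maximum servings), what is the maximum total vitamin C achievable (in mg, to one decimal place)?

Vitamin C per mg sodium: bell pepper 36.67, orange 23.75, broccoli 3.487, avocado 1.625, carrots 0.06452.
Take 2 servings of bell pepper: uses 6 mg sodium, +220.0 mg vitamin C (running total 220.0 mg).
Take 2 servings of orange: uses 8 mg sodium, +190.0 mg vitamin C (running total 410.0 mg).
Take 3 servings of broccoli: uses 117 mg sodium, +408.0 mg vitamin C (running total 818.0 mg).
Take 3 servings of avocado: uses 24 mg sodium, +39.0 mg vitamin C (running total 857.0 mg).
Take 0.9032 servings of carrots: uses 84 mg sodium, +5.4 mg vitamin C (running total 862.4 mg).
Filling greedily by vitamin C-per-mg sodium is optimal for one linear limit, giving 862.4 mg.

862.4 mg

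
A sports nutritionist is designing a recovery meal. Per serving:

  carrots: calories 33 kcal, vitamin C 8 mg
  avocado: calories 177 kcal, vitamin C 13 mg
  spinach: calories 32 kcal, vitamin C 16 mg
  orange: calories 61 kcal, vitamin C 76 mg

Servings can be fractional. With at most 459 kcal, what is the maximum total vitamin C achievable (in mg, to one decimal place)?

Vitamin C per kcal: orange 1.246, spinach 0.5, carrots 0.2424, avocado 0.07345.
With no serving limits, spend the whole calories allowance on orange: 459 kcal / 61 kcal × 76 mg = 571.9 mg.

571.9 mg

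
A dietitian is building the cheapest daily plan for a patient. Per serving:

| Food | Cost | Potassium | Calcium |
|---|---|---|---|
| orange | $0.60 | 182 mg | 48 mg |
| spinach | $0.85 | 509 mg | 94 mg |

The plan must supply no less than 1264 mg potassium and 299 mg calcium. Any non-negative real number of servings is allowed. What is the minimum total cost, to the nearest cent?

$2.70

orange only: max(1264/182, 299/48) = 6.945 servings → $4.17.
spinach only: max(1264/509, 299/94) = 3.181 servings → $2.70.
orange + spinach with both tight: 4.557 servings and 0.8539 servings → $3.46.
The minimum over all feasible corners is $2.70.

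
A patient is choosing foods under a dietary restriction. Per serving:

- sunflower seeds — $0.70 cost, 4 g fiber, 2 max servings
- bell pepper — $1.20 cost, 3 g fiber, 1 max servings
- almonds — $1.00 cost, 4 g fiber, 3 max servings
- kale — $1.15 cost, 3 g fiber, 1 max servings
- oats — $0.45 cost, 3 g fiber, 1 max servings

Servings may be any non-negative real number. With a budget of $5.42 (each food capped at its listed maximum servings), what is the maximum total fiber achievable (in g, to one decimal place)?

24.5 g

Fiber per dollar: oats 6.667, sunflower seeds 5.714, almonds 4, kale 2.609, bell pepper 2.5.
Take 1 serving of oats: spends $0.45, +3.0 g fiber (running total 3.0 g).
Take 2 servings of sunflower seeds: spends $1.40, +8.0 g fiber (running total 11.0 g).
Take 3 servings of almonds: spends $3.00, +12.0 g fiber (running total 23.0 g).
Take 0.4957 servings of kale: spends $0.57, +1.5 g fiber (running total 24.5 g).
Greedy by best ratio exhausts the cost allowance optimally: 24.5 g.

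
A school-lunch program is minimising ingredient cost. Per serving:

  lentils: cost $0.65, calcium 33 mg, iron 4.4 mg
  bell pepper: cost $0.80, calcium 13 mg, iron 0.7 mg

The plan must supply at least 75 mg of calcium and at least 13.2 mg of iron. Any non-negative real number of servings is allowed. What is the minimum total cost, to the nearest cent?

For a min-cost LP with two ≥-constraints, a basic feasible solution has at most two positive variables.
lentils only: max(75/33, 13.2/4.4) = 3 servings → $1.95.
bell pepper only: max(75/13, 13.2/0.7) = 18.86 servings → $15.09.
lentils + bell pepper: intersection lies outside the first quadrant.
So the least-cost plan costs $1.95.

$1.95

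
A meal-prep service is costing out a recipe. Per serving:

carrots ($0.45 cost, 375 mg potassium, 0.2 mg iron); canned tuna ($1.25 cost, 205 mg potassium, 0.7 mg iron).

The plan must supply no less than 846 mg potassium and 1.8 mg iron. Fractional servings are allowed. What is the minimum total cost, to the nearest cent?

The cheapest plan sits at a corner of the feasible region — with two constraints it uses at most two foods.
carrots only: max(846/375, 1.8/0.2) = 9 servings → $4.05.
canned tuna only: max(846/205, 1.8/0.7) = 4.127 servings → $5.16.
carrots + canned tuna with both tight: 1.008 servings and 2.284 servings → $3.31.
The minimum over all feasible corners is $3.31.

$3.31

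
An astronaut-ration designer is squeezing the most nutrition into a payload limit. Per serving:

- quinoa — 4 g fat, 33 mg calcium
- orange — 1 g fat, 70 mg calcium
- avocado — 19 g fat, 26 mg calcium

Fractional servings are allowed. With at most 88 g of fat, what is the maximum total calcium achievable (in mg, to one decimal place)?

Calcium per g fat: orange 70, quinoa 8.25, avocado 1.368.
With no serving limits, spend the whole fat allowance on orange: 88 g / 1 g × 70 mg = 6160.0 mg.

6160.0 mg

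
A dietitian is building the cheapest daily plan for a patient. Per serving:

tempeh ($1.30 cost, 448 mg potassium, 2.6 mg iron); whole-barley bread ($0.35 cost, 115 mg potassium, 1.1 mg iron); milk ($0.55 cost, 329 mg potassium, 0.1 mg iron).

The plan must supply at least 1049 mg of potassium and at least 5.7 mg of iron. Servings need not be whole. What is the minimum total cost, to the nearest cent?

This is a tiny linear program; its minimum lies at a vertex of the feasible set. List the vertices and price them.
tempeh only: max(1049/448, 5.7/2.6) = 2.342 servings → $3.04.
whole-barley bread only: max(1049/115, 5.7/1.1) = 9.122 servings → $3.19.
milk only: max(1049/329, 5.7/0.1) = 57 servings → $31.35.
tempeh + whole-barley bread: intersection lies outside the first quadrant.
tempeh + milk with both tight: 2.184 servings and 0.2144 servings → $2.96.
whole-barley bread + milk with both tight: 5.053 servings and 1.422 servings → $2.55.
So the least-cost plan costs $2.55.

$2.55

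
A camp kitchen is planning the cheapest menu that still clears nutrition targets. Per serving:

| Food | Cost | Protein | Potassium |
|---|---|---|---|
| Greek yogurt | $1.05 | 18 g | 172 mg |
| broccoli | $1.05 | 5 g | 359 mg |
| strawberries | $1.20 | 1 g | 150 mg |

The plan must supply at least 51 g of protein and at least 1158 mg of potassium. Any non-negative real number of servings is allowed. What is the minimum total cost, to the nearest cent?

$4.61

An LP optimum is at a vertex; with two nutrient constraints at most two foods are used. Check each candidate.
Greek yogurt only: max(51/18, 1158/172) = 6.733 servings → $7.07.
broccoli only: max(51/5, 1158/359) = 10.2 servings → $10.71.
strawberries only: max(51/1, 1158/150) = 51 servings → $61.20.
Greek yogurt + broccoli with both tight: 2.235 servings and 2.155 servings → $4.61.
Greek yogurt + strawberries with both tight: 2.568 servings and 4.775 servings → $8.43.
broccoli + strawberries with both targets exact would need a negative amount; discard.
So the least-cost plan costs $4.61.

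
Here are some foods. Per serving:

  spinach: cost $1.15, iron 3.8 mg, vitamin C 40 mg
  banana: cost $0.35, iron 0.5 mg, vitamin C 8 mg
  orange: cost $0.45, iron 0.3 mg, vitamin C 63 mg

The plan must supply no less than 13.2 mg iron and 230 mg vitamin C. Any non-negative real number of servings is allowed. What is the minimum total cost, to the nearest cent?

For a min-cost LP with two ≥-constraints, a basic feasible solution has at most two positive variables.
spinach only: max(13.2/3.8, 230/40) = 5.75 servings → $6.61.
banana only: max(13.2/0.5, 230/8) = 28.75 servings → $10.06.
orange only: max(13.2/0.3, 230/63) = 44 servings → $19.80.
spinach + banana with both targets exact would need a negative amount; discard.
spinach + orange with both tight: 3.354 servings and 1.522 servings → $4.54.
banana + orange with both tight: 26.21 servings and 0.323 servings → $9.32.
Cheapest feasible corner: $4.54.

$4.54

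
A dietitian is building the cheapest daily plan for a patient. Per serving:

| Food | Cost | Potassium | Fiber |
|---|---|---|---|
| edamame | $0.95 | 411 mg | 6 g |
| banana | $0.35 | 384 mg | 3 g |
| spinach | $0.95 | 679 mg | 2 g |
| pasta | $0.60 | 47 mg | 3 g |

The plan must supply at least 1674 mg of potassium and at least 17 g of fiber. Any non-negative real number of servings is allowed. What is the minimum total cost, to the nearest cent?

$1.98

A basic optimal solution has at most two foods positive. Try each food alone and each pair with both targets met exactly.
edamame only: max(1674/411, 17/6) = 4.073 servings → $3.87.
banana only: max(1674/384, 17/3) = 5.667 servings → $1.98.
spinach only: max(1674/679, 17/2) = 8.5 servings → $8.07.
pasta only: max(1674/47, 17/3) = 35.62 servings → $21.37.
edamame + banana with both tight: 1.406 servings and 2.854 servings → $2.33.
edamame + spinach with both tight: 2.52 servings and 0.94 servings → $3.29.
edamame + pasta with both targets exact would need a negative amount; discard.
banana + spinach with both targets exact would need a negative amount; discard.
banana + pasta with both tight: 4.177 servings and 1.49 servings → $2.36.
spinach + pasta with both tight: 2.173 servings and 4.218 servings → $4.60.
Cheapest feasible corner: $1.98.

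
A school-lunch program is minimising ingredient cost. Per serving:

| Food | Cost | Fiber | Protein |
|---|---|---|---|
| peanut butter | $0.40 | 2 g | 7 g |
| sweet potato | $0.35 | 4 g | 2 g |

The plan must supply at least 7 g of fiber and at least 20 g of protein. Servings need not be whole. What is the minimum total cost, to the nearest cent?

This is a tiny linear program; its minimum lies at a vertex of the feasible set. List the vertices and price them.
peanut butter only: max(7/2, 20/7) = 3.5 servings → $1.40.
sweet potato only: max(7/4, 20/2) = 10 servings → $3.50.
peanut butter + sweet potato with both tight: 2.75 servings and 0.375 servings → $1.23.
The minimum over all feasible corners is $1.23.

$1.23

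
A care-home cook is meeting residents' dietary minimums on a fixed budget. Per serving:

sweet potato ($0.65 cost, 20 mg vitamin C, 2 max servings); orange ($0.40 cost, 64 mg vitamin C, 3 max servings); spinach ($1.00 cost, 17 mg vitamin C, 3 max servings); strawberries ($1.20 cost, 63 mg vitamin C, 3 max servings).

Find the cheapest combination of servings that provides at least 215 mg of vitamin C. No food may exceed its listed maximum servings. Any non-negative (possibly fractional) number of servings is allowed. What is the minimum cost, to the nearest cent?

$1.64

Cost per mg of vitamin C: orange $0.0063, strawberries $0.0190, sweet potato $0.0325, spinach $0.0588.
Take 3 servings of orange: +192.0 mg vitamin C for $1.20 (total $1.20, still need 23.0 mg).
Take 0.3651 servings of strawberries: +23.0 mg vitamin C for $0.44 (total $1.64, still need 0.0 mg).
Filling from the cheapest source first is optimal under one linear minimum: $1.64.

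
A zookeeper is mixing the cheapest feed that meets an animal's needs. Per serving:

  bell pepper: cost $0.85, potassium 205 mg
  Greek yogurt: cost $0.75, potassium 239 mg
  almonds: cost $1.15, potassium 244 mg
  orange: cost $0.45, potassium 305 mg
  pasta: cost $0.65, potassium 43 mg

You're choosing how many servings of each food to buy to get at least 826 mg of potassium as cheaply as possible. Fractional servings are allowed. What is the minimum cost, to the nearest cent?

Cost per mg of potassium: orange $0.0015, Greek yogurt $0.0031, bell pepper $0.0041, almonds $0.0047, pasta $0.0151.
With no serving limits, use only orange: 826 mg / 305 mg = 2.708 servings × $0.45 = $1.22.

$1.22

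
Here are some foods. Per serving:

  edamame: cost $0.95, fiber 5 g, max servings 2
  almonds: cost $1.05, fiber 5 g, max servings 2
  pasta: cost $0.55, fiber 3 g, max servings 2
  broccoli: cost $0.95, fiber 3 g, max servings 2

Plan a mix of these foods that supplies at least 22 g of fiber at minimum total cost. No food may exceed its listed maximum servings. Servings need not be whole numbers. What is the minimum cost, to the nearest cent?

$4.26

Cost per g of fiber: pasta $0.1833, edamame $0.1900, almonds $0.2100, broccoli $0.3167.
Take 2 servings of pasta: +6.0 g fiber for $1.10 (total $1.10, still need 16.0 g).
Take 2 servings of edamame: +10.0 g fiber for $1.90 (total $3.00, still need 6.0 g).
Take 1.2 servings of almonds: +6.0 g fiber for $1.26 (total $4.26, still need 0.0 g).
Greedy by cheapest-per-g is optimal for a single linear constraint, so the minimum cost is $4.26.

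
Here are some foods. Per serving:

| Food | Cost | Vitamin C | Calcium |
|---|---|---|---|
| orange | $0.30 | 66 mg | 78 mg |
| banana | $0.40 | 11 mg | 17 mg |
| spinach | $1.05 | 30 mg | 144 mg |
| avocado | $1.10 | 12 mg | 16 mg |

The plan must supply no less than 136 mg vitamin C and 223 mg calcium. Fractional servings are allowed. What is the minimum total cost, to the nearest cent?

An LP optimum is at a vertex; with two nutrient constraints at most two foods are used. Check each candidate.
orange only: max(136/66, 223/78) = 2.859 servings → $0.86.
banana only: max(136/11, 223/17) = 13.12 servings → $5.25.
spinach only: max(136/30, 223/144) = 4.533 servings → $4.76.
avocado only: max(136/12, 223/16) = 13.94 servings → $15.33.
orange + banana: the both-tight solution has a negative serving — not a feasible corner.
orange + spinach with both tight: 1.8 servings and 0.5737 servings → $1.14.
orange + avocado: the both-tight solution has a negative serving — not a feasible corner.
banana + spinach with both tight: 12.01 servings and 0.1313 servings → $4.94.
banana + avocado: the both-tight solution has a negative serving — not a feasible corner.
spinach + avocado with both tight: 0.4006 servings and 10.33 servings → $11.79.
Cheapest feasible corner: $0.86.

$0.86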